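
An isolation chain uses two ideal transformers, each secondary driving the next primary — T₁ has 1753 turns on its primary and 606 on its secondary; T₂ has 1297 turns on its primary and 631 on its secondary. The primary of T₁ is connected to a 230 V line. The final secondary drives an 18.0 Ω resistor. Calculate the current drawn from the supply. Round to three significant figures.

After T₁: V = 230.00 × 606/1753 = 79.509 V.
After T₂: V = 79.509 × 631/1297 = 38.682 V.
I_load = 38.682/18.0 = 2.1490 A, so P_out = 38.682 × 2.1490 = 83.127 W.
All ideal ⇒ P_in = P_out, so I_supply = 83.127/230 = 0.361 A.

I_supply ≈ 0.361 A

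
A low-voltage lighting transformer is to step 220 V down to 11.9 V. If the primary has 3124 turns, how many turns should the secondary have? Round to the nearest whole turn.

N_s = 169 turns

N_s/N_p = V_s/V_p, so N_s = 3124 × 11.9/220 = 169.0 ≈ 169 turns.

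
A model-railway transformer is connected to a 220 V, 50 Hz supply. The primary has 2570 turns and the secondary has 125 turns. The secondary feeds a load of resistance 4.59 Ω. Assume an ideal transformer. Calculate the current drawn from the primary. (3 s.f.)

V_s = V_p × N_s/N_p = 220 × 125/2570 = 10.700 V.
I_s = V_s/R = 10.700/4.59 = 2.3312 A.
For an ideal transformer I_p N_p = I_s N_s, so I_p = 2.3312 × 125/2570 = 0.113 A.

I_p ≈ 0.113 A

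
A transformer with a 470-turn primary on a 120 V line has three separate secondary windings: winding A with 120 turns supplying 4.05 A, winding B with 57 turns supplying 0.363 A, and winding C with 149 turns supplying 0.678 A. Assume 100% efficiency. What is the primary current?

I_p ≈ 1.29 A

V_A = 120 × 120/470 = 30.638 V; V_B = 120 × 57/470 = 14.553 V; V_C = 120 × 149/470 = 38.043 V.
P_out = V_A I_A + V_B I_B + V_C I_C = 30.638×4.05 + 14.553×0.363 + 38.043×0.678 = 124.09 + 5.2828 + 25.793 = 155.16 W.
Ideal ⇒ P_in = P_out, so I_p = P_out/V_p = 155.16/120 = 1.29 A.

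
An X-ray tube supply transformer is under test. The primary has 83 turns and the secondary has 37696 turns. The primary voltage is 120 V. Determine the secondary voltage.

V_s ≈ 54500 V

V_s/V_p = N_s/N_p, so V_s = 120 × 37696/83 = 54500 V.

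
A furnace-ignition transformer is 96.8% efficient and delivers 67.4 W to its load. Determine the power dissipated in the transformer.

P_loss ≈ 2.23 W

P_in = P_out/η = 67.4/0.968 = 69.6281 W.
P_loss = P_in − P_out = 69.6281 − 67.4 = 2.23 W.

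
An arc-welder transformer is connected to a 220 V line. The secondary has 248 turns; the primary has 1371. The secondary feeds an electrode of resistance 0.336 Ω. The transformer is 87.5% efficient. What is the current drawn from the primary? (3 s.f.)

I_p ≈ 24.5 A

V_s = 220 × 248/1371 = 39.796 V.
I_s = V_s/R = 39.796/0.336 = 118.44 A.
P_out = V_s I_s = 39.796 × 118.44 = 4713.4 W.
P_in = P_out/η = 4713.4/0.875 = 5386.7 W.
I_p = P_in/V_p = 5386.7/220 = 24.5 A.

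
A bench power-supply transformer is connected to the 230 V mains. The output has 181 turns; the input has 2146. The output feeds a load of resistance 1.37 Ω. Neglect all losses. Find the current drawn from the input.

I_in ≈ 1.19 A

V_out = V_in × N_out/N_in = 230 × 181/2146 = 19.399 V.
I_out = V_out/R = 19.399/1.37 = 14.160 A.
For an ideal transformer I_in N_in = I_out N_out, so I_in = 14.160 × 181/2146 = 1.19 A.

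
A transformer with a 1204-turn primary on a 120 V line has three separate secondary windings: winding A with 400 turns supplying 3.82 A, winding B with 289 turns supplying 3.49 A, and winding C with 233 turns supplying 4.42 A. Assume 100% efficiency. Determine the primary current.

I_p ≈ 2.96 A

V_A = 120 × 400/1204 = 39.867 V; V_B = 120 × 289/1204 = 28.804 V; V_C = 120 × 233/1204 = 23.223 V.
P_out = V_A I_A + V_B I_B + V_C I_C = 39.867×3.82 + 28.804×3.49 + 23.223×4.42 = 152.29 + 100.53 + 102.64 = 355.46 W.
Ideal ⇒ P_in = P_out, so I_p = P_out/V_p = 355.46/120 = 2.96 A.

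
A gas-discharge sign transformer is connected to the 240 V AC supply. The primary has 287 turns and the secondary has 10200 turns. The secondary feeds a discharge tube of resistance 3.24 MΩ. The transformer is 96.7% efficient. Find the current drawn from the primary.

V_s = 240 × 10200/287 = 8529.6 V.
I_s = V_s/R = 8529.6/(3.24×10^6) = 0.0026326 A.
P_out = V_s I_s = 8529.6 × 0.0026326 = 22.455 W.
P_in = P_out/η = 22.455/0.967 = 23.221 W.
I_p = P_in/V_p = 23.221/240 = 0.0968 A.

I_p ≈ 0.0968 A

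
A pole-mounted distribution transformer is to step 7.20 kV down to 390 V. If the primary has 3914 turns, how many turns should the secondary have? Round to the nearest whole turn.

N_s/N_p = V_s/V_p, so N_s = 3914 × 390/7200 = 212.0 ≈ 212 turns.

N_s = 212 turns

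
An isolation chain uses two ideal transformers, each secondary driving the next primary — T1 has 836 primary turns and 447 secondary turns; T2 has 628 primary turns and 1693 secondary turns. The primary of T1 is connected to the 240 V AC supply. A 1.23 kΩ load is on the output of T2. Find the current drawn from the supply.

I_supply ≈ 0.405 A

After T1: V = 240.00 × 447/836 = 128.33 V.
After T2: V = 128.33 × 1693/628 = 345.95 V.
I_load = 345.95/1230 = 0.28126 A, so P_out = 345.95 × 0.28126 = 97.300 W.
All ideal ⇒ P_in = P_out, so I_supply = 97.300/240 = 0.405 A.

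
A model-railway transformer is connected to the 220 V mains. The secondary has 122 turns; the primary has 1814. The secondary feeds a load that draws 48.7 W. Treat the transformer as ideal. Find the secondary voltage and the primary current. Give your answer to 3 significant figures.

V_s = V_p × N_s/N_p = 220 × 122/1814 = 14.796 V.
I_s = P/V_s = 48.7/14.796 = 3.2914 A.
I_p = I_s × N_s/N_p = 3.2914 × 122/1814 = 0.221 A.

V_s ≈ 14.8 V, I_p ≈ 0.221 A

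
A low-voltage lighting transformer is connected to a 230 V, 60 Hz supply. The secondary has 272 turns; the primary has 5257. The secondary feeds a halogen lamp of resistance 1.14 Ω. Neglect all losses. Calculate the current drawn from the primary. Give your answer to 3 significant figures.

I_p ≈ 0.540 A

V_s = V_p × N_s/N_p = 230 × 272/5257 = 11.900 V.
I_s = V_s/R = 11.900/1.14 = 10.439 A.
For an ideal transformer I_p N_p = I_s N_s, so I_p = 10.439 × 272/5257 = 0.540 A.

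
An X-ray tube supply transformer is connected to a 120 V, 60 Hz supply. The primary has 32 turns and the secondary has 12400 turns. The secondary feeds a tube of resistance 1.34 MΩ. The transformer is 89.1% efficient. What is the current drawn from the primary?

V_s = 120 × 12400/32 = 46500 V.
I_s = V_s/R = 46500/(1.34×10^6) = 0.034701 A.
P_out = V_s I_s = 46500 × 0.034701 = 1613.6 W.
P_in = P_out/η = 1613.6/0.891 = 1811.0 W.
I_p = P_in/V_p = 1811.0/120 = 15.1 A.

I_p ≈ 15.1 A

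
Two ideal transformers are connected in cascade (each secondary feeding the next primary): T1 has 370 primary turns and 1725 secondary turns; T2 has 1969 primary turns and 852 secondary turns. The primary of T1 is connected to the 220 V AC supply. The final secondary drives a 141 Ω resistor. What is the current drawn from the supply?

I_supply ≈ 6.35 A

After T1: V = 220.00 × 1725/370 = 1025.7 V.
After T2: V = 1025.7 × 852/1969 = 443.82 V.
I_load = 443.82/141 = 3.1476 A, so P_out = 443.82 × 3.1476 = 1397.0 W.
All ideal ⇒ P_in = P_out, so I_supply = 1397.0/220 = 6.35 A.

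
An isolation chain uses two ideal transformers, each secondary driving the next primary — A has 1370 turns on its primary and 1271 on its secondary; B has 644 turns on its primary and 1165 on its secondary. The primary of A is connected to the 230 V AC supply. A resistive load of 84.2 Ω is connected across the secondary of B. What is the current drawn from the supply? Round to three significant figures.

I_supply ≈ 7.69 A

After A: V = 230.00 × 1271/1370 = 213.38 V.
After B: V = 213.38 × 1165/644 = 386.00 V.
I_load = 386.00/84.2 = 4.5844 A, so P_out = 386.00 × 4.5844 = 1769.6 W.
All ideal ⇒ P_in = P_out, so I_supply = 1769.6/230 = 7.69 A.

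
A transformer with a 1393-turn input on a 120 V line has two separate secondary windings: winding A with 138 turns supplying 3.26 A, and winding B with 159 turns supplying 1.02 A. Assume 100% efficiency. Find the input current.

V_A = 120 × 138/1393 = 11.888 V; V_B = 120 × 159/1393 = 13.697 V.
P_out = V_A I_A + V_B I_B = 11.888×3.26 + 13.697×1.02 = 38.755 + 13.971 = 52.726 W.
Ideal ⇒ P_in = P_out, so I_in = P_out/V_in = 52.726/120 = 0.439 A.

I_in ≈ 0.439 A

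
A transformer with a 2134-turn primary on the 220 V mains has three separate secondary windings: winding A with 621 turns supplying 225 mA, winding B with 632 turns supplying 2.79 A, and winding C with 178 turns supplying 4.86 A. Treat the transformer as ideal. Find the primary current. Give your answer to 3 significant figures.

V_A = 220 × 621/2134 = 64.021 V; V_B = 220 × 632/2134 = 65.155 V; V_C = 220 × 178/2134 = 18.351 V.
P_out = V_A I_A + V_B I_B + V_C I_C = 64.021×0.225 + 65.155×2.79 + 18.351×4.86 = 14.405 + 181.78 + 89.184 = 285.37 W.
Ideal ⇒ P_in = P_out, so I_p = P_out/V_p = 285.37/220 = 1.30 A.

I_p ≈ 1.30 A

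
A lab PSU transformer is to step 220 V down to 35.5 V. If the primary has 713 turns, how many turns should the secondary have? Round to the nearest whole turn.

N_s = 115 turns

N_s/N_p = V_s/V_p, so N_s = 713 × 35.5/220 = 115.1 ≈ 115 turns.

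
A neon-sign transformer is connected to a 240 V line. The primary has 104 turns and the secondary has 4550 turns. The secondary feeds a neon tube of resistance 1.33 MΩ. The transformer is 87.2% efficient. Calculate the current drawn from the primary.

I_p ≈ 0.396 A

V_s = 240 × 4550/104 = 10500 V.
I_s = V_s/R = 10500/(1.33×10^6) = 0.0078947 A.
P_out = V_s I_s = 10500 × 0.0078947 = 82.895 W.
P_in = P_out/η = 82.895/0.872 = 95.063 W.
I_p = P_in/V_p = 95.063/240 = 0.396 A.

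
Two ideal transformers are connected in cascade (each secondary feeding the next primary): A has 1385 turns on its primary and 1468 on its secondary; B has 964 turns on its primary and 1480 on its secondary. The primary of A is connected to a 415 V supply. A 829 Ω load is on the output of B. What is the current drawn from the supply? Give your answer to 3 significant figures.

After A: V = 415.00 × 1468/1385 = 439.87 V.
After B: V = 439.87 × 1480/964 = 675.32 V.
I_load = 675.32/829 = 0.81462 A, so P_out = 675.32 × 0.81462 = 550.13 W.
All ideal ⇒ P_in = P_out, so I_supply = 550.13/415 = 1.33 A.

I_supply ≈ 1.33 A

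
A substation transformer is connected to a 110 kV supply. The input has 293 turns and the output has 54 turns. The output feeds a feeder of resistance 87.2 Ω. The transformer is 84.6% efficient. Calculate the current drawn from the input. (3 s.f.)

V_out = 110000 × 54/293 = 20273 V.
I_out = V_out/R = 20273/87.2 = 232.49 A.
P_out = V_out I_out = 20273 × 232.49 = 4.7133×10^6 W.
P_in = P_out/η = 4.7133×10^6/0.846 = 5.5712×10^6 W.
I_in = P_in/V_in = 5.5712×10^6/110000 = 50.6 A.

I_in ≈ 50.6 A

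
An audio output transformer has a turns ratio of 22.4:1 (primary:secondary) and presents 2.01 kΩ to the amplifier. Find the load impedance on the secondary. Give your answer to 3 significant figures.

Z_s = Z_p/(N_p/N_s)² = 2010/22.4² = 4.01 Ω.

Z_s ≈ 4.01 Ω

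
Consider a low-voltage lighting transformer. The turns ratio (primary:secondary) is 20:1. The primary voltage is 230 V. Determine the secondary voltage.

V_s/V_p = N_s/N_p, so V_s = 230 × 1/20 = 11.5 V.

V_s ≈ 11.5 V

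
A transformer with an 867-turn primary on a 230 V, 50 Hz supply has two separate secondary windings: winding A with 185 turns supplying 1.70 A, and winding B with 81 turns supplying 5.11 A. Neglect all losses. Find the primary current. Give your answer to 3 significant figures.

V_A = 230 × 185/867 = 49.077 V; V_B = 230 × 81/867 = 21.488 V.
P_out = V_A I_A + V_B I_B = 49.077×1.70 + 21.488×5.11 = 83.431 + 109.80 = 193.23 W.
Ideal ⇒ P_in = P_out, so I_p = P_out/V_p = 193.23/230 = 0.840 A.

I_p ≈ 0.840 A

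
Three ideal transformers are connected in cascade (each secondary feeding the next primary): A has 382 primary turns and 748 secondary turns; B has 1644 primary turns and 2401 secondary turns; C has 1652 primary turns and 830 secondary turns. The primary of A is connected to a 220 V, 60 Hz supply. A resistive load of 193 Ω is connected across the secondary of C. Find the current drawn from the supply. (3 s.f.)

I_supply ≈ 2.35 A

After A: V = 220.00 × 748/382 = 430.79 V.
After B: V = 430.79 × 2401/1644 = 629.15 V.
After C: V = 629.15 × 830/1652 = 316.10 V.
I_load = 316.10/193 = 1.6378 A, so P_out = 316.10 × 1.6378 = 517.70 W.
All ideal ⇒ P_in = P_out, so I_supply = 517.70/220 = 2.35 A.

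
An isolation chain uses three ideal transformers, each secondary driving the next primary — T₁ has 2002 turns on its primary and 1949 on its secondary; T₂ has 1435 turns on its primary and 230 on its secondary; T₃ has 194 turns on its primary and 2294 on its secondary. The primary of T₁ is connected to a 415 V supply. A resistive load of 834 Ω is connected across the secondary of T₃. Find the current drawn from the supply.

After T₁: V = 415.00 × 1949/2002 = 404.01 V.
After T₂: V = 404.01 × 230/1435 = 64.755 V.
After T₃: V = 64.755 × 2294/194 = 765.71 V.
I_load = 765.71/834 = 0.91812 A, so P_out = 765.71 × 0.91812 = 703.01 W.
All ideal ⇒ P_in = P_out, so I_supply = 703.01/415 = 1.69 A.

I_supply ≈ 1.69 A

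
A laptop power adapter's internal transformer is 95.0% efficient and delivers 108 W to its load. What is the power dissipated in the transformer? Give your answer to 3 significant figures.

P_loss ≈ 5.68 W

P_in = P_out/η = 108/0.950 = 113.684 W.
P_loss = P_in − P_out = 113.684 − 108 = 5.68 W.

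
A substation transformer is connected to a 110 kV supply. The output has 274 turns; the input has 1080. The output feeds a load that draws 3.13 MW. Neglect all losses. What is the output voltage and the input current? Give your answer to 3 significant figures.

V_out = V_in × N_out/N_in = 110000 × 274/1080 = 27907 V.
I_out = P/V_out = 3.13×10^6/27907 = 112.16 A.
I_in = I_out × N_out/N_in = 112.16 × 274/1080 = 28.5 A.

V_out ≈ 27900 V, I_in ≈ 28.5 A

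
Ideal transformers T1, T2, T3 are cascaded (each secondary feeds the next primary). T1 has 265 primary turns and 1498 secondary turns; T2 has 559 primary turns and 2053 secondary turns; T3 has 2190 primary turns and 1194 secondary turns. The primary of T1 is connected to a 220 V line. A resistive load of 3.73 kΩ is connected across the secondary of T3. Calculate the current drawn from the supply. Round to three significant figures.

I_supply ≈ 7.56 A

After T1: V = 220.00 × 1498/265 = 1243.6 V.
After T2: V = 1243.6 × 2053/559 = 4567.4 V.
After T3: V = 4567.4 × 1194/2190 = 2490.2 V.
I_load = 2490.2/3730 = 0.66760 A, so P_out = 2490.2 × 0.66760 = 1662.4 W.
All ideal ⇒ P_in = P_out, so I_supply = 1662.4/220 = 7.56 A.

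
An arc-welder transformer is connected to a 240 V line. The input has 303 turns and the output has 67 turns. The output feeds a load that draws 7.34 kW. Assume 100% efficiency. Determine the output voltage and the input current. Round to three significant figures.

V_out ≈ 53.1 V, I_in ≈ 30.6 A

V_out = V_in × N_out/N_in = 240 × 67/303 = 53.069 V.
I_out = P/V_out = 7340/53.069 = 138.31 A.
I_in = I_out × N_out/N_in = 138.31 × 67/303 = 30.6 A.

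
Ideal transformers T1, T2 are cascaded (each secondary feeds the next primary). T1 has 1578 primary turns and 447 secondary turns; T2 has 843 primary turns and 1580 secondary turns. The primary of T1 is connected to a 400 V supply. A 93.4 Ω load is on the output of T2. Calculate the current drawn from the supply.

I_supply ≈ 1.21 A

Secondary of T1: V = 400.00 × 447/1578 = 113.31 V.
Secondary of T2: V = 113.31 × 1580/843 = 212.37 V.
I_load = 212.37/93.4 = 2.2738 A, so P_out = 212.37 × 2.2738 = 482.87 W.
All ideal ⇒ P_in = P_out, so I_supply = 482.87/400 = 1.21 A.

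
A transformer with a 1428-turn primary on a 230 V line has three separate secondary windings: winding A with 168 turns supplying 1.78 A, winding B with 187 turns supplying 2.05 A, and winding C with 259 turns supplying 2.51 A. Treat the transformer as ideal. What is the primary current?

I_p ≈ 0.933 A

V_A = 230 × 168/1428 = 27.059 V; V_B = 230 × 187/1428 = 30.119 V; V_C = 230 × 259/1428 = 41.716 V.
P_out = V_A I_A + V_B I_B + V_C I_C = 27.059×1.78 + 30.119×2.05 + 41.716×2.51 = 48.165 + 61.744 + 104.71 = 214.62 W.
Ideal ⇒ P_in = P_out, so I_p = P_out/V_p = 214.62/230 = 0.933 A.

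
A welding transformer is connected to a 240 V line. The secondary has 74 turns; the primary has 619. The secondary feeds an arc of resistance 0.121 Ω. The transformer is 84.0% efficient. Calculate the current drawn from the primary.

V_s = 240 × 74/619 = 28.691 V.
I_s = V_s/R = 28.691/0.121 = 237.12 A.
P_out = V_s I_s = 28.691 × 237.12 = 6803.3 W.
P_in = P_out/η = 6803.3/0.840 = 8099.2 W.
I_p = P_in/V_p = 8099.2/240 = 33.7 A.

I_p ≈ 33.7 A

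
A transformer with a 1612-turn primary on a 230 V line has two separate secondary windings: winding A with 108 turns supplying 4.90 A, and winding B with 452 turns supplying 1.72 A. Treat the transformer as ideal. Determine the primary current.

V_A = 230 × 108/1612 = 15.409 V; V_B = 230 × 452/1612 = 64.491 V.
P_out = V_A I_A + V_B I_B = 15.409×4.90 + 64.491×1.72 = 75.506 + 110.93 = 186.43 W.
Ideal ⇒ P_in = P_out, so I_p = P_out/V_p = 186.43/230 = 0.811 A.

I_p ≈ 0.811 A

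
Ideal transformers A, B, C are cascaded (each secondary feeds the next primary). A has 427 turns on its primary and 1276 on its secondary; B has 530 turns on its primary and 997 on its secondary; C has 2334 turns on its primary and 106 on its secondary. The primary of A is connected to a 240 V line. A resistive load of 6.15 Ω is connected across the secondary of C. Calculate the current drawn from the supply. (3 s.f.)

After A: V = 240.00 × 1276/427 = 717.19 V.
After B: V = 717.19 × 997/530 = 1349.1 V.
After C: V = 1349.1 × 106/2334 = 61.271 V.
I_load = 61.271/6.15 = 9.9628 A, so P_out = 61.271 × 9.9628 = 610.44 W.
All ideal ⇒ P_in = P_out, so I_supply = 610.44/240 = 2.54 A.

I_supply ≈ 2.54 A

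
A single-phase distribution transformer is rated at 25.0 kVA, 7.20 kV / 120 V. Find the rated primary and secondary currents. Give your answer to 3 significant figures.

I_p = S/V_p = 25000/7200 = 3.47 A.
I_s = S/V_s = 25000/120 = 208 A.

I_p ≈ 3.47 A, I_s ≈ 208 A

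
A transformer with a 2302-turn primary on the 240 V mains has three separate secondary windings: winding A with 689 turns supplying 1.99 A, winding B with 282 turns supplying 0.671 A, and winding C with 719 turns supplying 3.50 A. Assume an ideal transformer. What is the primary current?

V_A = 240 × 689/2302 = 71.833 V; V_B = 240 × 282/2302 = 29.401 V; V_C = 240 × 719/2302 = 74.961 V.
P_out = V_A I_A + V_B I_B + V_C I_C = 71.833×1.99 + 29.401×0.671 + 74.961×3.50 = 142.95 + 19.728 + 262.36 = 425.04 W.
Ideal ⇒ P_in = P_out, so I_p = P_out/V_p = 425.04/240 = 1.77 A.

I_p ≈ 1.77 A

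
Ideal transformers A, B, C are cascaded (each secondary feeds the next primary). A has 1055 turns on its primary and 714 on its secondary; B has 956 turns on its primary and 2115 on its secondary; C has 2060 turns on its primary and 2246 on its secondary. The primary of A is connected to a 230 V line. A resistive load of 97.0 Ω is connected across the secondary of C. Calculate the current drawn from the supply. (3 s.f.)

After A: V = 230.00 × 714/1055 = 155.66 V.
After B: V = 155.66 × 2115/956 = 344.37 V.
After C: V = 344.37 × 2246/2060 = 375.46 V.
I_load = 375.46/97.0 = 3.8708 A, so P_out = 375.46 × 3.8708 = 1453.3 W.
All ideal ⇒ P_in = P_out, so I_supply = 1453.3/230 = 6.32 A.

I_supply ≈ 6.32 A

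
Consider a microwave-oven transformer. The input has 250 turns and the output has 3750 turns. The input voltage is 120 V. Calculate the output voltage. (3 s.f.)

V_out/V_in = N_out/N_in, so V_out = 120 × 3750/250 = 1800 V.

V_out ≈ 1800 V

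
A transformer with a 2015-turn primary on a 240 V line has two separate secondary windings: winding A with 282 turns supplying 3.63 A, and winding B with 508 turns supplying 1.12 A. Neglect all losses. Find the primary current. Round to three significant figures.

V_A = 240 × 282/2015 = 33.588 V; V_B = 240 × 508/2015 = 60.506 V.
P_out = V_A I_A + V_B I_B = 33.588×3.63 + 60.506×1.12 = 121.92 + 67.767 = 189.69 W.
Ideal ⇒ P_in = P_out, so I_p = P_out/V_p = 189.69/240 = 0.790 A.

I_p ≈ 0.790 A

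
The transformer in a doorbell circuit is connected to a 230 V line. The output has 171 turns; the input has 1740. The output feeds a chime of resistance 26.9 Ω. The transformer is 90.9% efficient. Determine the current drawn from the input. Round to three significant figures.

V_out = 230 × 171/1740 = 22.603 V.
I_out = V_out/R = 22.603/26.9 = 0.84028 A.
P_out = V_out I_out = 22.603 × 0.84028 = 18.993 W.
P_in = P_out/η = 18.993/0.909 = 20.895 W.
I_in = P_in/V_in = 20.895/230 = 0.0908 A.

I_in ≈ 0.0908 A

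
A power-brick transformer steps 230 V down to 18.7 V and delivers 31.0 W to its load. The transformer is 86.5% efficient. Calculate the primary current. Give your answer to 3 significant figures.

P_in = P_out/η = 31.0/0.865 = 35.838 W.
I_p = P_in/V_p = 35.838/230 = 0.156 A.

I_p ≈ 0.156 A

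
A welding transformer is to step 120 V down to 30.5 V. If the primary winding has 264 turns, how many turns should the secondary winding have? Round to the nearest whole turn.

N_s = 67 turns

N_s/N_p = V_s/V_p, so N_s = 264 × 30.5/120 = 67.1 ≈ 67 turns.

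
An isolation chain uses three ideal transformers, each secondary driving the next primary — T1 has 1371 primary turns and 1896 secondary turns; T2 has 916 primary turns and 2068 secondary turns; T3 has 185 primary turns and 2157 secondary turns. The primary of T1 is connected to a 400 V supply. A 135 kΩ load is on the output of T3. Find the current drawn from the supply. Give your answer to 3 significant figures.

Secondary of T1: V = 400.00 × 1896/1371 = 553.17 V.
Secondary of T2: V = 553.17 × 2068/916 = 1248.9 V.
Secondary of T3: V = 1248.9 × 2157/185 = 14561 V.
I_load = 14561/135000 = 0.10786 A, so P_out = 14561 × 0.10786 = 1570.6 W.
All ideal ⇒ P_in = P_out, so I_supply = 1570.6/400 = 3.93 A.

I_supply ≈ 3.93 A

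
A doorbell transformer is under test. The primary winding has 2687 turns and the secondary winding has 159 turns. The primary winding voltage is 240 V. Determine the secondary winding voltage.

V_s/V_p = N_s/N_p, so V_s = 240 × 159/2687 = 14.2 V.

V_s ≈ 14.2 V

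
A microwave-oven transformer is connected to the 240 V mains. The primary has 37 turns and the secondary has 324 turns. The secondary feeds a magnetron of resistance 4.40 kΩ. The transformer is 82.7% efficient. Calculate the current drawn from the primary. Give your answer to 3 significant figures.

V_s = 240 × 324/37 = 2101.6 V.
I_s = V_s/R = 2101.6/4400 = 0.47764 A.
P_out = V_s I_s = 2101.6 × 0.47764 = 1003.8 W.
P_in = P_out/η = 1003.8/0.827 = 1213.8 W.
I_p = P_in/V_p = 1213.8/240 = 5.06 A.

I_p ≈ 5.06 A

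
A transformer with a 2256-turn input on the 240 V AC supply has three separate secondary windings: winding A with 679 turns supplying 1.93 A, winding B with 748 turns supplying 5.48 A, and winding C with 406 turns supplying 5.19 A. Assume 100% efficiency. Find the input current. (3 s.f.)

I_in ≈ 3.33 A

V_A = 240 × 679/2256 = 72.234 V; V_B = 240 × 748/2256 = 79.574 V; V_C = 240 × 406/2256 = 43.191 V.
P_out = V_A I_A + V_B I_B + V_C I_C = 72.234×1.93 + 79.574×5.48 + 43.191×5.19 = 139.41 + 436.07 + 224.16 = 799.64 W.
Ideal ⇒ P_in = P_out, so I_in = P_out/V_in = 799.64/240 = 3.33 A.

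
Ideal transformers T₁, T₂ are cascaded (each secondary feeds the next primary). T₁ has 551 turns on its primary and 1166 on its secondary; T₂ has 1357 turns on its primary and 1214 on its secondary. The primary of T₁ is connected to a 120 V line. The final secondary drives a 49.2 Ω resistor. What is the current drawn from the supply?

Secondary of T₁: V = 120.00 × 1166/551 = 253.94 V.
Secondary of T₂: V = 253.94 × 1214/1357 = 227.18 V.
I_load = 227.18/49.2 = 4.6174 A, so P_out = 227.18 × 4.6174 = 1049.0 W.
All ideal ⇒ P_in = P_out, so I_supply = 1049.0/120 = 8.74 A.

I_supply ≈ 8.74 A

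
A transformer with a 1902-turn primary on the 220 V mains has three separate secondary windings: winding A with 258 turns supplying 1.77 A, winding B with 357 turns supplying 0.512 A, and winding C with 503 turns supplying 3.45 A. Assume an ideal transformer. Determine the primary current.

V_A = 220 × 258/1902 = 29.842 V; V_B = 220 × 357/1902 = 41.293 V; V_C = 220 × 503/1902 = 58.181 V.
P_out = V_A I_A + V_B I_B + V_C I_C = 29.842×1.77 + 41.293×0.512 + 58.181×3.45 = 52.821 + 21.142 + 200.72 = 274.69 W.
Ideal ⇒ P_in = P_out, so I_p = P_out/V_p = 274.69/220 = 1.25 A.

I_p ≈ 1.25 A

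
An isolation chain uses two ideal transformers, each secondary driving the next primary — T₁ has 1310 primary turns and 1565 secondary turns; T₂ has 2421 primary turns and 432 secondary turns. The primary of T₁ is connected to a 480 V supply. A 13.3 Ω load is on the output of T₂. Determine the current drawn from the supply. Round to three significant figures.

After T₁: V = 480.00 × 1565/1310 = 573.44 V.
After T₂: V = 573.44 × 432/2421 = 102.32 V.
I_load = 102.32/13.3 = 7.6935 A, so P_out = 102.32 × 7.6935 = 787.22 W.
All ideal ⇒ P_in = P_out, so I_supply = 787.22/480 = 1.64 A.

I_supply ≈ 1.64 A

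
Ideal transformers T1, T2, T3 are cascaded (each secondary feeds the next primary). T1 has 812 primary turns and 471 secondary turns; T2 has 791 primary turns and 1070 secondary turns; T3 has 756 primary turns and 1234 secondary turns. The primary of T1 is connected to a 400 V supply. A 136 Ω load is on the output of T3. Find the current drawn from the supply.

Secondary of T1: V = 400.00 × 471/812 = 232.02 V.
Secondary of T2: V = 232.02 × 1070/791 = 313.86 V.
Secondary of T3: V = 313.86 × 1234/756 = 512.30 V.
I_load = 512.30/136 = 3.7669 A, so P_out = 512.30 × 3.7669 = 1929.8 W.
All ideal ⇒ P_in = P_out, so I_supply = 1929.8/400 = 4.82 A.

I_supply ≈ 4.82 A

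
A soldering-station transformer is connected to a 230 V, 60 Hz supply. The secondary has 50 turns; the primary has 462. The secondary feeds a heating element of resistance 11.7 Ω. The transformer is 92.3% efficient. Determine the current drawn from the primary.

V_s = 230 × 50/462 = 24.892 V.
I_s = V_s/R = 24.892/11.7 = 2.1275 A.
P_out = V_s I_s = 24.892 × 2.1275 = 52.957 W.
P_in = P_out/η = 52.957/0.923 = 57.375 W.
I_p = P_in/V_p = 57.375/230 = 0.249 A.

I_p ≈ 0.249 A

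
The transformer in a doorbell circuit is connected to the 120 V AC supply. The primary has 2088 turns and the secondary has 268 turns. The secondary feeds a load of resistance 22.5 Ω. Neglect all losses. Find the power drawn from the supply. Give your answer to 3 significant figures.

P ≈ 10.5 W

V_s = V_p × N_s/N_p = 120 × 268/2088 = 15.402 V.
I_s = V_s/R = 15.402/22.5 = 0.68455 A.
I_p = I_s × N_s/N_p = 0.68455 × 268/2088 = 0.087863 A.
P = V_p I_p = 120 × 0.087863 = 10.5 W.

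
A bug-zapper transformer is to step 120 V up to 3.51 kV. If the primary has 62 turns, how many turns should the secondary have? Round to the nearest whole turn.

N_s = 1814 turns

N_s/N_p = V_s/V_p, so N_s = 62 × 3510/120 = 1813.5 ≈ 1814 turns.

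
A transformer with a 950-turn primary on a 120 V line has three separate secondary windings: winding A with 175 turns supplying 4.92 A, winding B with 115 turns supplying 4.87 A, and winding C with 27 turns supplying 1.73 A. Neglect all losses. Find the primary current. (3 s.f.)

V_A = 120 × 175/950 = 22.105 V; V_B = 120 × 115/950 = 14.526 V; V_C = 120 × 27/950 = 3.4105 V.
P_out = V_A I_A + V_B I_B + V_C I_C = 22.105×4.92 + 14.526×4.87 + 3.4105×1.73 = 108.76 + 70.743 + 5.9002 = 185.40 W.
Ideal ⇒ P_in = P_out, so I_p = P_out/V_p = 185.40/120 = 1.55 A.

I_p ≈ 1.55 A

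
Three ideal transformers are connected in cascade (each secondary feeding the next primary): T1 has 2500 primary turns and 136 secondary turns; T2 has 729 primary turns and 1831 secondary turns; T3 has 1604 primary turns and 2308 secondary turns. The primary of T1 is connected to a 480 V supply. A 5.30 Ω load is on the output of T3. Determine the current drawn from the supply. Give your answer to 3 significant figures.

After T1: V = 480.00 × 136/2500 = 26.112 V.
After T2: V = 26.112 × 1831/729 = 65.584 V.
After T3: V = 65.584 × 2308/1604 = 94.370 V.
I_load = 94.370/5.30 = 17.806 A, so P_out = 94.370 × 17.806 = 1680.3 W.
All ideal ⇒ P_in = P_out, so I_supply = 1680.3/480 = 3.50 A.

I_supply ≈ 3.50 A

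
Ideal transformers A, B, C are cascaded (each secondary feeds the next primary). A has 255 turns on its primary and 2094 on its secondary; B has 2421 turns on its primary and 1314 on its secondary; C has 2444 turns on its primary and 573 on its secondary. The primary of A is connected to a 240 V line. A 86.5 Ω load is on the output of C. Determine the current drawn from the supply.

After A: V = 240.00 × 2094/255 = 1970.8 V.
After B: V = 1970.8 × 1314/2421 = 1069.7 V.
After C: V = 1069.7 × 573/2444 = 250.79 V.
I_load = 250.79/86.5 = 2.8992 A, so P_out = 250.79 × 2.8992 = 727.09 W.
All ideal ⇒ P_in = P_out, so I_supply = 727.09/240 = 3.03 A.

I_supply ≈ 3.03 A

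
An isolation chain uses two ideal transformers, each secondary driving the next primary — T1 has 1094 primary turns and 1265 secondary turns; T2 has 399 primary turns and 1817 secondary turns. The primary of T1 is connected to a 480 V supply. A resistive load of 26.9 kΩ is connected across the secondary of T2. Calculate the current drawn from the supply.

After T1: V = 480.00 × 1265/1094 = 555.03 V.
After T2: V = 555.03 × 1817/399 = 2527.5 V.
I_load = 2527.5/26900 = 0.093960 A, so P_out = 2527.5 × 0.093960 = 237.49 W.
All ideal ⇒ P_in = P_out, so I_supply = 237.49/480 = 0.495 A.

I_supply ≈ 0.495 A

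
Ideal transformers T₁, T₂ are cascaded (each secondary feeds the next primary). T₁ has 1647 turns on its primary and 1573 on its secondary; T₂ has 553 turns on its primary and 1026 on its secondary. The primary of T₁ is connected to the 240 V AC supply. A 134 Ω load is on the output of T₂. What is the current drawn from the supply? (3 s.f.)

I_supply ≈ 5.62 A

After T₁: V = 240.00 × 1573/1647 = 229.22 V.
After T₂: V = 229.22 × 1026/553 = 425.27 V.
I_load = 425.27/134 = 3.1737 A, so P_out = 425.27 × 3.1737 = 1349.7 W.
All ideal ⇒ P_in = P_out, so I_supply = 1349.7/240 = 5.62 A.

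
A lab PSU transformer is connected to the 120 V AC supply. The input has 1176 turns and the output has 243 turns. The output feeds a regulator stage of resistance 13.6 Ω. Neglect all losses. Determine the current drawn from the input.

I_in ≈ 0.377 A

V_out = V_in × N_out/N_in = 120 × 243/1176 = 24.796 V.
I_out = V_out/R = 24.796/13.6 = 1.8232 A.
For an ideal transformer I_in N_in = I_out N_out, so I_in = 1.8232 × 243/1176 = 0.377 A.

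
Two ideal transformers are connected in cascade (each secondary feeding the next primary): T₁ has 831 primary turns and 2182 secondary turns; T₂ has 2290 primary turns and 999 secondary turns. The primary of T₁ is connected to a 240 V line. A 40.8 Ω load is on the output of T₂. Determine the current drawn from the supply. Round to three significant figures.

I_supply ≈ 7.72 A

Secondary of T₁: V = 240.00 × 2182/831 = 630.18 V.
Secondary of T₂: V = 630.18 × 999/2290 = 274.91 V.
I_load = 274.91/40.8 = 6.7381 A, so P_out = 274.91 × 6.7381 = 1852.4 W.
All ideal ⇒ P_in = P_out, so I_supply = 1852.4/240 = 7.72 A.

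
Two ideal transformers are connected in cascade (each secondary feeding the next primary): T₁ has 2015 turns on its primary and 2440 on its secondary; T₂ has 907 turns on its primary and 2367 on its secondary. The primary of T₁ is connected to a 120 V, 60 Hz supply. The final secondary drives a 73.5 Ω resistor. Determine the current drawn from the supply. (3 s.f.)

After T₁: V = 120.00 × 2440/2015 = 145.31 V.
After T₂: V = 145.31 × 2367/907 = 379.22 V.
I_load = 379.22/73.5 = 5.1594 A, so P_out = 379.22 × 5.1594 = 1956.5 W.
All ideal ⇒ P_in = P_out, so I_supply = 1956.5/120 = 16.3 A.

I_supply ≈ 16.3 A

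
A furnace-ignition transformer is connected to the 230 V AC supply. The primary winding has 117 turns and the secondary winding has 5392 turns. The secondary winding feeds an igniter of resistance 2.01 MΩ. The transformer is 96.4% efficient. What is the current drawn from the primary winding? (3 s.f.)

I_p ≈ 0.252 A

V_s = 230 × 5392/117 = 10600 V.
I_s = V_s/R = 10600/(2.01×10^6) = 0.0052735 A.
P_out = V_s I_s = 10600 × 0.0052735 = 55.897 W.
P_in = P_out/η = 55.897/0.964 = 57.984 W.
I_p = P_in/V_p = 57.984/230 = 0.252 A.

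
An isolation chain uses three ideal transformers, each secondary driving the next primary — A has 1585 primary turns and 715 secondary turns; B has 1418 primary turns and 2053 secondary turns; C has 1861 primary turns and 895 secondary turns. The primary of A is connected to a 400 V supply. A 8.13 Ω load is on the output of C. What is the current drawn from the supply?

I_supply ≈ 4.85 A

Secondary of A: V = 400.00 × 715/1585 = 180.44 V.
Secondary of B: V = 180.44 × 2053/1418 = 261.25 V.
Secondary of C: V = 261.25 × 895/1861 = 125.64 V.
I_load = 125.64/8.13 = 15.454 A, so P_out = 125.64 × 15.454 = 1941.6 W.
All ideal ⇒ P_in = P_out, so I_supply = 1941.6/400 = 4.85 A.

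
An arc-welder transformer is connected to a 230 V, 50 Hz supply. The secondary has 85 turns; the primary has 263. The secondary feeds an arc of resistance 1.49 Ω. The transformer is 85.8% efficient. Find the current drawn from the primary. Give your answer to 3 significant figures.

V_s = 230 × 85/263 = 74.335 V.
I_s = V_s/R = 74.335/1.49 = 49.889 A.
P_out = V_s I_s = 74.335 × 49.889 = 3708.5 W.
P_in = P_out/η = 3708.5/0.858 = 4322.2 W.
I_p = P_in/V_p = 4322.2/230 = 18.8 A.

I_p ≈ 18.8 A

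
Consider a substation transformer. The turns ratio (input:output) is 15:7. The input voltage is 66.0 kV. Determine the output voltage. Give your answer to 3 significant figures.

V_out ≈ 30800 V

V_out/V_in = N_out/N_in, so V_out = 66000 × 7/15 = 30800 V.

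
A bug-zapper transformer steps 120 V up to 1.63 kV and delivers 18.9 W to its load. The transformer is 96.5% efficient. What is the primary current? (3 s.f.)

P_in = P_out/η = 18.9/0.965 = 19.585 W.
I_p = P_in/V_p = 19.585/120 = 0.163 A.

I_p ≈ 0.163 A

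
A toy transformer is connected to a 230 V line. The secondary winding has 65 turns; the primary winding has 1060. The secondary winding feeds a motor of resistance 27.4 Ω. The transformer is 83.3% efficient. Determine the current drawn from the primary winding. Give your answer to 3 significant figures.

I_p ≈ 0.0379 A

V_s = 230 × 65/1060 = 14.104 V.
I_s = V_s/R = 14.104/27.4 = 0.51474 A.
P_out = V_s I_s = 14.104 × 0.51474 = 7.2597 W.
P_in = P_out/η = 7.2597/0.833 = 8.7152 W.
I_p = P_in/V_p = 8.7152/230 = 0.0379 A.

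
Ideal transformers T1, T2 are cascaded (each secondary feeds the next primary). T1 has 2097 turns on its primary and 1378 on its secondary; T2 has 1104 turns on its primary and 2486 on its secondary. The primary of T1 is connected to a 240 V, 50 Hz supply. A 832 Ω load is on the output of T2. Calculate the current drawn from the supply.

I_supply ≈ 0.632 A

Secondary of T1: V = 240.00 × 1378/2097 = 157.71 V.
Secondary of T2: V = 157.71 × 2486/1104 = 355.14 V.
I_load = 355.14/832 = 0.42685 A, so P_out = 355.14 × 0.42685 = 151.59 W.
All ideal ⇒ P_in = P_out, so I_supply = 151.59/240 = 0.632 A.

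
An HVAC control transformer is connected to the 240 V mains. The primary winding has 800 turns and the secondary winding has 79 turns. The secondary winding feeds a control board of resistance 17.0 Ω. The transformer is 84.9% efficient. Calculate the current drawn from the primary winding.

V_s = 240 × 79/800 = 23.700 V.
I_s = V_s/R = 23.700/17.0 = 1.3941 A.
P_out = V_s I_s = 23.700 × 1.3941 = 33.041 W.
P_in = P_out/η = 33.041/0.849 = 38.917 W.
I_p = P_in/V_p = 38.917/240 = 0.162 A.

I_p ≈ 0.162 A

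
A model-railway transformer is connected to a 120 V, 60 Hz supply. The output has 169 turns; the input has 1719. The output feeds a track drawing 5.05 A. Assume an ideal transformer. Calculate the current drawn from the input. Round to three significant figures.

I_in ≈ 0.496 A

For an ideal transformer I_in N_in = I_out N_out, so I_in = 5.05 × 169/1719 = 0.496 A.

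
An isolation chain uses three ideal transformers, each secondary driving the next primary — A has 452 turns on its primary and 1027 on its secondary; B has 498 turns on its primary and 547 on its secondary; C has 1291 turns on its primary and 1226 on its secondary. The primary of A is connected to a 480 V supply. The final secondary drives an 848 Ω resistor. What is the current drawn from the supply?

Secondary of A: V = 480.00 × 1027/452 = 1090.6 V.
Secondary of B: V = 1090.6 × 547/498 = 1197.9 V.
Secondary of C: V = 1197.9 × 1226/1291 = 1137.6 V.
I_load = 1137.6/848 = 1.3415 A, so P_out = 1137.6 × 1.3415 = 1526.1 W.
All ideal ⇒ P_in = P_out, so I_supply = 1526.1/480 = 3.18 A.

I_supply ≈ 3.18 A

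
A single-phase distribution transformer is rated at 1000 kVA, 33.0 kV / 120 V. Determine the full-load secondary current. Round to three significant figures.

I_s = S/V_s = 1000000/120 = 8330 A.

I_s ≈ 8330 A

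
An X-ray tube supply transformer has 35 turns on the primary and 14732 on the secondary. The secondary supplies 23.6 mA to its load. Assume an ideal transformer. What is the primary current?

I_p ≈ 9.93 A

For an ideal transformer I_p/I_s = N_s/N_p, so I_p = 0.0236 × 14732/35 = 9.93 A.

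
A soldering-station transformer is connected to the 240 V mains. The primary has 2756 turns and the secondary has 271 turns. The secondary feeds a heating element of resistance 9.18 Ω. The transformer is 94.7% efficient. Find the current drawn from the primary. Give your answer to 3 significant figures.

V_s = 240 × 271/2756 = 23.599 V.
I_s = V_s/R = 23.599/9.18 = 2.5707 A.
P_out = V_s I_s = 23.599 × 2.5707 = 60.668 W.
P_in = P_out/η = 60.668/0.947 = 64.063 W.
I_p = P_in/V_p = 64.063/240 = 0.267 A.

I_p ≈ 0.267 A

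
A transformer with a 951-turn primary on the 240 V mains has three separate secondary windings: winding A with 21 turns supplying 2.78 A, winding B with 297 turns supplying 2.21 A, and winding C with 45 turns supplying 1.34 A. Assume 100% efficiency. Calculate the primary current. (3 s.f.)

I_p ≈ 0.815 A

V_A = 240 × 21/951 = 5.2997 V; V_B = 240 × 297/951 = 74.953 V; V_C = 240 × 45/951 = 11.356 V.
P_out = V_A I_A + V_B I_B + V_C I_C = 5.2997×2.78 + 74.953×2.21 + 11.356×1.34 = 14.733 + 165.65 + 15.218 = 195.60 W.
Ideal ⇒ P_in = P_out, so I_p = P_out/V_p = 195.60/240 = 0.815 A.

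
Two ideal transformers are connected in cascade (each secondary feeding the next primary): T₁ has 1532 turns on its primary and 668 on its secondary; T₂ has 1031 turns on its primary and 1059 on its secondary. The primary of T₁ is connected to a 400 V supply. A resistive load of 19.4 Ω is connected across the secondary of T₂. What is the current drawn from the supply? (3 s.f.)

I_supply ≈ 4.14 A

After T₁: V = 400.00 × 668/1532 = 174.41 V.
After T₂: V = 174.41 × 1059/1031 = 179.15 V.
I_load = 179.15/19.4 = 9.2345 A, so P_out = 179.15 × 9.2345 = 1654.4 W.
All ideal ⇒ P_in = P_out, so I_supply = 1654.4/400 = 4.14 A.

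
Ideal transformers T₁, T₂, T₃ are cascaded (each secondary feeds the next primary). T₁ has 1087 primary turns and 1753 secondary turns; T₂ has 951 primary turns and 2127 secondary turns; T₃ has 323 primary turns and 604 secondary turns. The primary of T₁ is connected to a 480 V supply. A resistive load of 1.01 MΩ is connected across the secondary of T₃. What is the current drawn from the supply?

Secondary of T₁: V = 480.00 × 1753/1087 = 774.09 V.
Secondary of T₂: V = 774.09 × 2127/951 = 1731.3 V.
Secondary of T₃: V = 1731.3 × 604/323 = 3237.5 V.
I_load = 3237.5/(1.01×10^6) = 0.0032055 A, so P_out = 3237.5 × 0.0032055 = 10.378 W.
All ideal ⇒ P_in = P_out, so I_supply = 10.378/480 = 0.0216 A.

I_supply ≈ 0.0216 A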